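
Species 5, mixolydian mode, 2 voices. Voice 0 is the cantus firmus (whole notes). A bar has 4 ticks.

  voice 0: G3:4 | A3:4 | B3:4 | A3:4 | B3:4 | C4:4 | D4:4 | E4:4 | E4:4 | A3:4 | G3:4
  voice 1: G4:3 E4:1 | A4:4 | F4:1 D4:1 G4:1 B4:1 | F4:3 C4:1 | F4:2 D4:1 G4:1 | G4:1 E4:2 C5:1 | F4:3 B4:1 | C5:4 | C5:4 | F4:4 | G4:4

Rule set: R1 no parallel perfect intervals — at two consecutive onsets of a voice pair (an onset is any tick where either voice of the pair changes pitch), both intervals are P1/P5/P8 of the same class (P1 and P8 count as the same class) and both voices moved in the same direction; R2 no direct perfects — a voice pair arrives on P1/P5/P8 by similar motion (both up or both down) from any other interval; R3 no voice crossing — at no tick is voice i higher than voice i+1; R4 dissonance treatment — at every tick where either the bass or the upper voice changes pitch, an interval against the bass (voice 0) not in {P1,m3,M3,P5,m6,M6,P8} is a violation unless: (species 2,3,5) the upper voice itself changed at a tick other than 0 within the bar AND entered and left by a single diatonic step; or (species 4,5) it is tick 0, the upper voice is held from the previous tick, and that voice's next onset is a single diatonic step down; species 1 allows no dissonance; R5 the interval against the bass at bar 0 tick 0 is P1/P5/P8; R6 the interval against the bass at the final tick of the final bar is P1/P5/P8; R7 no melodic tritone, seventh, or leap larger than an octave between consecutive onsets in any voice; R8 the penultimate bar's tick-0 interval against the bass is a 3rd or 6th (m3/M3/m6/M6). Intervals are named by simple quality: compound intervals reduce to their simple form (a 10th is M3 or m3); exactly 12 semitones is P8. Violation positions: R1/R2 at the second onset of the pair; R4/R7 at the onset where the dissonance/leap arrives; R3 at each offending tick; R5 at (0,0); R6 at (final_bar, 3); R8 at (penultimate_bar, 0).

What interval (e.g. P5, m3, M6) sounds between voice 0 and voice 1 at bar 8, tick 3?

m6

voice 0=E4 voice 1=C5 -> m6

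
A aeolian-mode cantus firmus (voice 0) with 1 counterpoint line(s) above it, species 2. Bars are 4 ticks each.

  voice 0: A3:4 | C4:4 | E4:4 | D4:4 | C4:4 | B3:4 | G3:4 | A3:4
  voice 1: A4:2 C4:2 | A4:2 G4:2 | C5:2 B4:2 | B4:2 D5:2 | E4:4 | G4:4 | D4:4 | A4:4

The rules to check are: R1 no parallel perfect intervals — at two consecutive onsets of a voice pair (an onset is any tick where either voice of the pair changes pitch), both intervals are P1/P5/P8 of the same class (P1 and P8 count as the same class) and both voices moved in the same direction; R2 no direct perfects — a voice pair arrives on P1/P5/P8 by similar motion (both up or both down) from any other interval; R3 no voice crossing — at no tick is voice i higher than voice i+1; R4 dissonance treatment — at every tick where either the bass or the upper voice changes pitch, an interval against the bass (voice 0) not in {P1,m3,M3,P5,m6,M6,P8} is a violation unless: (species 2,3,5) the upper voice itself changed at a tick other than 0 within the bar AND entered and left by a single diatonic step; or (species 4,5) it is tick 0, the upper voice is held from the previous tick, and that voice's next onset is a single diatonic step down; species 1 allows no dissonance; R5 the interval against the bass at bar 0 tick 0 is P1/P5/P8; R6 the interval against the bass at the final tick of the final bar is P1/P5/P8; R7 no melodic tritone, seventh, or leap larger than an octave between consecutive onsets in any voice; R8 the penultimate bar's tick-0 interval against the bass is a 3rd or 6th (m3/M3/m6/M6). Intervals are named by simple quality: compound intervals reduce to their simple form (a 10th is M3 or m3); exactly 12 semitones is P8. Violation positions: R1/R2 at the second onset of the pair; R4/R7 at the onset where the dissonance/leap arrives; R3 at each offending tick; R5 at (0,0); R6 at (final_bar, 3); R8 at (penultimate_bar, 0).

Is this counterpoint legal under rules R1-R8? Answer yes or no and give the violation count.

No (4 violations)

bar 0: v0=A3 v1=A4 (P8)
bar 1: v0=C4 v1=A4 (M6)
bar 2: v0=E4 v1=C5 (m6)
bar 3: v0=D4 v1=B4 (M6)
bar 4: v0=C4 v1=E4 (M3)
bar 5: v0=B3 v1=G4 (m6)
bar 6: v0=G3 v1=D4 (P5)
bar 7: v0=A3 v1=A4 (P8)
  R7 @ bar4.0: D5->E4 leap 10st
  R2 @ bar6.0: B3/G4 m6 -> G3/D4 P5 similar
  R8 @ bar6.0: penult P5 not 3rd/6th
  R2 @ bar7.0: G3/D4 P5 -> A3/A4 P8 similar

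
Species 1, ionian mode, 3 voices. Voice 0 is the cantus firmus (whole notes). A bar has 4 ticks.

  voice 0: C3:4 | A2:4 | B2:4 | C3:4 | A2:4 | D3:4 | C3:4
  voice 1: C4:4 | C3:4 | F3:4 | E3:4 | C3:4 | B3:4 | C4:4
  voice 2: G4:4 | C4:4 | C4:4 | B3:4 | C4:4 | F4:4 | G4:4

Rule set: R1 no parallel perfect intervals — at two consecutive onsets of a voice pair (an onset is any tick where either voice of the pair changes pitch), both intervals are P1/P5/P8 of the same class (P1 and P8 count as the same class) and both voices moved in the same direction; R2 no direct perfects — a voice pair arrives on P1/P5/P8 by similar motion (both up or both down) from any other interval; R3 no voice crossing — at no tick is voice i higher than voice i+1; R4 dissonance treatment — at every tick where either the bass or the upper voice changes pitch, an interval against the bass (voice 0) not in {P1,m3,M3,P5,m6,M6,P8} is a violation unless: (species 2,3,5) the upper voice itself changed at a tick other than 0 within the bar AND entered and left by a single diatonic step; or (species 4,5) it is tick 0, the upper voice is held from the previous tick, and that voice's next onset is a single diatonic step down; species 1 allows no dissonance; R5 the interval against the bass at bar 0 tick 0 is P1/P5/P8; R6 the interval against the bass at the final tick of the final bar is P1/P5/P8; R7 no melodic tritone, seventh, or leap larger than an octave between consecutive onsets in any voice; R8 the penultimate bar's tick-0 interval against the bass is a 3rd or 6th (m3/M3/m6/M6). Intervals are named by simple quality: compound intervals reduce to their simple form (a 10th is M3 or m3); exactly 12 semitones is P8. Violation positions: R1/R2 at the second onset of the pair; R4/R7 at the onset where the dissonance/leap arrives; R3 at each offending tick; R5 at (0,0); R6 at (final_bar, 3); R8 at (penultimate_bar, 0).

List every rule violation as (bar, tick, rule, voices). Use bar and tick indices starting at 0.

(1, 0, R2, (1, 2))
(2, 0, R4, (0, 1))
(2, 0, R4, (0, 2))
(3, 0, R1, (1, 2))
(3, 0, R4, (0, 2))
(5, 0, R7, (1,))
(6, 0, R2, (1, 2))

bar 0: v0=C3 v1=C4 v2=G4 downbeat P5
bar 1: v0=A2 v1=C3 v2=C4 downbeat m3
bar 2: v0=B2 v1=F3 v2=C4 downbeat m2
bar 3: v0=C3 v1=E3 v2=B3 downbeat M7
bar 4: v0=A2 v1=C3 v2=C4 downbeat m3
bar 5: v0=D3 v1=B3 v2=F4 downbeat m3
bar 6: v0=C3 v1=C4 v2=G4 downbeat P5
  -> R2 @ bar 1 tick 0 v(1, 2): C4/G4 P5 -> C3/C4 P8 similar
  -> R4 @ bar 2 tick 0 v(0, 1): B2/F3 TT untreated
  -> R4 @ bar 2 tick 0 v(0, 2): B2/C4 m2 untreated
  -> R1 @ bar 3 tick 0 v(1, 2): F3/C4 P5 -> E3/B3 P5 similar
  -> R4 @ bar 3 tick 0 v(0, 2): C3/B3 M7 untreated
  -> R7 @ bar 5 tick 0 v(1,): C3->B3 leap 11st
  -> R2 @ bar 6 tick 0 v(1, 2): B3/F4 TT -> C4/G4 P5 similar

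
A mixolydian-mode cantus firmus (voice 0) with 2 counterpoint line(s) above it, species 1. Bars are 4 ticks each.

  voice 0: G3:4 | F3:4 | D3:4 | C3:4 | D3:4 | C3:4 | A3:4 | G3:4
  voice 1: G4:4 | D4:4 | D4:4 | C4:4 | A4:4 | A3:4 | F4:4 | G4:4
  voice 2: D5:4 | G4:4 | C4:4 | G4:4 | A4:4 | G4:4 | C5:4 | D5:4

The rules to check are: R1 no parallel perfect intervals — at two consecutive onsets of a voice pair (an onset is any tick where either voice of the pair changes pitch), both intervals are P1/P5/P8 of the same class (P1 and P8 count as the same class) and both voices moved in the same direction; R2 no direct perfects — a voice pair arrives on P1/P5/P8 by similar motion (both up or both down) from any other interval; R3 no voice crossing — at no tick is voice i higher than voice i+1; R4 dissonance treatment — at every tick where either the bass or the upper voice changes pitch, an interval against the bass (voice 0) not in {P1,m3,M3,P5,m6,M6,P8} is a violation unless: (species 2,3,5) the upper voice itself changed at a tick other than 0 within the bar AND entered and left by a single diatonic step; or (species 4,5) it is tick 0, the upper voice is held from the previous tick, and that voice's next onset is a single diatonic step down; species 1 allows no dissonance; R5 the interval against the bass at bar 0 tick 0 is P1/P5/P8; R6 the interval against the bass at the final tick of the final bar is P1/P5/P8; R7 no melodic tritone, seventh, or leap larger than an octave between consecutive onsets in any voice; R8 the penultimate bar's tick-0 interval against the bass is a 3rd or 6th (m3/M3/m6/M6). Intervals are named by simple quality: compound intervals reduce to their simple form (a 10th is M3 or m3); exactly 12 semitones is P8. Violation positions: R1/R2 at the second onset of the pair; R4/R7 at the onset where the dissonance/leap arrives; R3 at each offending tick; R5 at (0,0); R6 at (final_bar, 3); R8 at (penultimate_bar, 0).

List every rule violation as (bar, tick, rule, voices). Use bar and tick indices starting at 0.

bar 0: v0=G3 v1=G4 v2=D5 downbeat P5
bar 1: v0=F3 v1=D4 v2=G4 downbeat M2
bar 2: v0=D3 v1=D4 v2=C4 downbeat m7
bar 3: v0=C3 v1=C4 v2=G4 downbeat P5
bar 4: v0=D3 v1=A4 v2=A4 downbeat P5
bar 5: v0=C3 v1=A3 v2=G4 downbeat P5
bar 6: v0=A3 v1=F4 v2=C5 downbeat m3
bar 7: v0=G3 v1=G4 v2=D5 downbeat P5
  -> R4 @ bar 1 tick 0 v(0, 2): F3/G4 M2 untreated
  -> R3 @ bar 2 tick 0 v(1, 2): D4 above C4
  -> R4 @ bar 2 tick 0 v(0, 2): D3/C4 m7 untreated
  -> R3 @ bar 2 tick 1 v(1, 2): D4 above C4
  -> R3 @ bar 2 tick 2 v(1, 2): D4 above C4
  -> R3 @ bar 2 tick 3 v(1, 2): D4 above C4
  -> R1 @ bar 3 tick 0 v(0, 1): D3/D4 P8 -> C3/C4 P8 similar
  -> R1 @ bar 4 tick 0 v(0, 2): C3/G4 P5 -> D3/A4 P5 similar
  -> R2 @ bar 4 tick 0 v(0, 1): C3/C4 P8 -> D3/A4 P5 similar
  -> R2 @ bar 4 tick 0 v(1, 2): C4/G4 P5 -> A4/A4 P1 similar
  -> R1 @ bar 5 tick 0 v(0, 2): D3/A4 P5 -> C3/G4 P5 similar
  -> R2 @ bar 6 tick 0 v(1, 2): A3/G4 m7 -> F4/C5 P5 similar
  -> R1 @ bar 7 tick 0 v(1, 2): F4/C5 P5 -> G4/D5 P5 similar

(1, 0, R4, (0, 2))
(2, 0, R3, (1, 2))
(2, 0, R4, (0, 2))
(2, 1, R3, (1, 2))
(2, 2, R3, (1, 2))
(2, 3, R3, (1, 2))
(3, 0, R1, (0, 1))
(4, 0, R1, (0, 2))
(4, 0, R2, (0, 1))
(4, 0, R2, (1, 2))
(5, 0, R1, (0, 2))
(6, 0, R2, (1, 2))
(7, 0, R1, (1, 2))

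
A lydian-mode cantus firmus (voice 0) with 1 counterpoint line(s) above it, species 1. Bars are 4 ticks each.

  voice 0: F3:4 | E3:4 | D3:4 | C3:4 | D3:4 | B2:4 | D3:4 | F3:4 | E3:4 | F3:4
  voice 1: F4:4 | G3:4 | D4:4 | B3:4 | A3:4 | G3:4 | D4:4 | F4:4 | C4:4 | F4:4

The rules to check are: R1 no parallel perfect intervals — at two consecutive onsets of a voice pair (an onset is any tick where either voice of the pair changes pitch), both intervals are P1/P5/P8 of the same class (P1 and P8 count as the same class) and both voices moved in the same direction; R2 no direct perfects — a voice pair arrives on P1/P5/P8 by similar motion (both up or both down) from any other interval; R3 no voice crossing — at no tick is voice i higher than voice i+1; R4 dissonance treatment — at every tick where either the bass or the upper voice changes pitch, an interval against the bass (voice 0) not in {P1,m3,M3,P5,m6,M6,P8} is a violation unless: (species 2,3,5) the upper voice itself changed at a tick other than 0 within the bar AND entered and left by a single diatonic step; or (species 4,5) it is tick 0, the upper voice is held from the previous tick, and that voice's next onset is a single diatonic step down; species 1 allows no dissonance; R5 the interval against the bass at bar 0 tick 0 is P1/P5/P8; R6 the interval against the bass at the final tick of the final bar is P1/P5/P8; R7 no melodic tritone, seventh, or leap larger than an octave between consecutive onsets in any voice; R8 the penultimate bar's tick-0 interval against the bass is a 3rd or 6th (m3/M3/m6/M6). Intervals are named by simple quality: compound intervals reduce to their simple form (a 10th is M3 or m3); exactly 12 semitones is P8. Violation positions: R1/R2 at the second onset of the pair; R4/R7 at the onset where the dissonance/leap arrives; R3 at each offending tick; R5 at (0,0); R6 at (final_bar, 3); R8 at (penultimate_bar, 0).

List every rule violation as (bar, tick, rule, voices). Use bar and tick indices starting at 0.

bar 0: v0=F3 v1=F4 downbeat P8
bar 1: v0=E3 v1=G3 downbeat m3
bar 2: v0=D3 v1=D4 downbeat P8
bar 3: v0=C3 v1=B3 downbeat M7
bar 4: v0=D3 v1=A3 downbeat P5
bar 5: v0=B2 v1=G3 downbeat m6
bar 6: v0=D3 v1=D4 downbeat P8
bar 7: v0=F3 v1=F4 downbeat P8
bar 8: v0=E3 v1=C4 downbeat m6
bar 9: v0=F3 v1=F4 downbeat P8
  -> R7 @ bar 1 tick 0 v(1,): F4->G3 leap 10st
  -> R4 @ bar 3 tick 0 v(0, 1): C3/B3 M7 untreated
  -> R2 @ bar 6 tick 0 v(0, 1): B2/G3 m6 -> D3/D4 P8 similar
  -> R1 @ bar 7 tick 0 v(0, 1): D3/D4 P8 -> F3/F4 P8 similar
  -> R2 @ bar 9 tick 0 v(0, 1): E3/C4 m6 -> F3/F4 P8 similar

(1, 0, R7, (1,))
(3, 0, R4, (0, 1))
(6, 0, R2, (0, 1))
(7, 0, R1, (0, 1))
(9, 0, R2, (0, 1))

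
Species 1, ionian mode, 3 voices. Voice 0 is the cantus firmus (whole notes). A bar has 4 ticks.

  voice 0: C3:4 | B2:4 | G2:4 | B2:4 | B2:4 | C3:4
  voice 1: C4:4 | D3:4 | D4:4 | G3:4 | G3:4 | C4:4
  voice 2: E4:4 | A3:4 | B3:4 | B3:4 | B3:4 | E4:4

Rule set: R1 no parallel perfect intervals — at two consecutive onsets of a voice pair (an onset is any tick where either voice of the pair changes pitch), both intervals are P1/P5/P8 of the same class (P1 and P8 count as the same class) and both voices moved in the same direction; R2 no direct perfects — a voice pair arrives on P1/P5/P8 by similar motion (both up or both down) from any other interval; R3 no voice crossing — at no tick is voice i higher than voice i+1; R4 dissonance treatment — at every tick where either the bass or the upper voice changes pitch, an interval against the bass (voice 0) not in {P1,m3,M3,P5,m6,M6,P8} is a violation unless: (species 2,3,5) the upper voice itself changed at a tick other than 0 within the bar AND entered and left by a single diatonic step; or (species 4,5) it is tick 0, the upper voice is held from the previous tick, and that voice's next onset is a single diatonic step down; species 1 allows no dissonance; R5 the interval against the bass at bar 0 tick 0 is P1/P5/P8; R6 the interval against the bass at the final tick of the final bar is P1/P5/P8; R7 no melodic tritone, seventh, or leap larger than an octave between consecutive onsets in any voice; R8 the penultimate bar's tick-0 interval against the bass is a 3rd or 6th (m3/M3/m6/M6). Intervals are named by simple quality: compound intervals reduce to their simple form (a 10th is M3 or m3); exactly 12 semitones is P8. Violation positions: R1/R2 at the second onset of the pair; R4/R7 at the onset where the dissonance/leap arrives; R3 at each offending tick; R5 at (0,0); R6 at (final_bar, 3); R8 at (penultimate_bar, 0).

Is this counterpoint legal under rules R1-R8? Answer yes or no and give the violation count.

bar 0: v0=C3 v1=C4 v2=E4 (M3)
bar 1: v0=B2 v1=D3 v2=A3 (m7)
bar 2: v0=G2 v1=D4 v2=B3 (M3)
bar 3: v0=B2 v1=G3 v2=B3 (P8)
bar 4: v0=B2 v1=G3 v2=B3 (P8)
bar 5: v0=C3 v1=C4 v2=E4 (M3)
  R5 @ bar0.0: opens on M3
  R2 @ bar1.0: C4/E4 M3 -> D3/A3 P5 similar
  R4 @ bar1.0: B2/A3 m7 untreated
  R7 @ bar1.0: C4->D3 leap 10st
  R3 @ bar2.0: D4 above B3
  R3 @ bar2.1: D4 above B3
  R3 @ bar2.2: D4 above B3
  R3 @ bar2.3: D4 above B3
  R8 @ bar4.0: penult P8 not 3rd/6th
  R2 @ bar5.0: B2/G3 m6 -> C3/C4 P8 similar
  R6 @ bar5.3: closes on M3

No (11 violations)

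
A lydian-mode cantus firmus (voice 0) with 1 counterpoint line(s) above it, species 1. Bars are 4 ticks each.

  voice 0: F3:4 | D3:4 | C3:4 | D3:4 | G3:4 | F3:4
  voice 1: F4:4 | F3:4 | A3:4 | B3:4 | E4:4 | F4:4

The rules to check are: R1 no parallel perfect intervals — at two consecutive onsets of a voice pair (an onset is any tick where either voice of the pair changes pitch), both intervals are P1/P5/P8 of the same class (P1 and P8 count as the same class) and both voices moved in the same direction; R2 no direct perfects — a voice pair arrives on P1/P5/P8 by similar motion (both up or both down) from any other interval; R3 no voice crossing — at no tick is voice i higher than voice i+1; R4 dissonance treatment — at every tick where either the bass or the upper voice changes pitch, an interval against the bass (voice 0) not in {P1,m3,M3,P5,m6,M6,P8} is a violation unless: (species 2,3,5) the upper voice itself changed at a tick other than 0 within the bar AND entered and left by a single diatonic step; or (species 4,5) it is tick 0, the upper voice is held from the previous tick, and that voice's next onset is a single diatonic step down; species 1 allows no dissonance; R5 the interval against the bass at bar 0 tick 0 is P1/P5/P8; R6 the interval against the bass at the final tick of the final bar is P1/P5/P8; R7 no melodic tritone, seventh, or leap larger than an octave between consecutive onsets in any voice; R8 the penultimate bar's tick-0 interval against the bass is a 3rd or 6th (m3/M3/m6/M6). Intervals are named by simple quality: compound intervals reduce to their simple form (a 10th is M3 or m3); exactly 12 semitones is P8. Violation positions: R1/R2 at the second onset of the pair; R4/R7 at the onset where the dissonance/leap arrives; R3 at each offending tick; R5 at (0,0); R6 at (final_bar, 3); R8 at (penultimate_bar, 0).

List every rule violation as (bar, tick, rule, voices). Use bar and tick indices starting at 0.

bar 0: v0=F3 v1=F4 downbeat P8
bar 1: v0=D3 v1=F3 downbeat m3
bar 2: v0=C3 v1=A3 downbeat M6
bar 3: v0=D3 v1=B3 downbeat M6
bar 4: v0=G3 v1=E4 downbeat M6
bar 5: v0=F3 v1=F4 downbeat P8

No violations across 6 bars (F3..F3 vs F4..F4).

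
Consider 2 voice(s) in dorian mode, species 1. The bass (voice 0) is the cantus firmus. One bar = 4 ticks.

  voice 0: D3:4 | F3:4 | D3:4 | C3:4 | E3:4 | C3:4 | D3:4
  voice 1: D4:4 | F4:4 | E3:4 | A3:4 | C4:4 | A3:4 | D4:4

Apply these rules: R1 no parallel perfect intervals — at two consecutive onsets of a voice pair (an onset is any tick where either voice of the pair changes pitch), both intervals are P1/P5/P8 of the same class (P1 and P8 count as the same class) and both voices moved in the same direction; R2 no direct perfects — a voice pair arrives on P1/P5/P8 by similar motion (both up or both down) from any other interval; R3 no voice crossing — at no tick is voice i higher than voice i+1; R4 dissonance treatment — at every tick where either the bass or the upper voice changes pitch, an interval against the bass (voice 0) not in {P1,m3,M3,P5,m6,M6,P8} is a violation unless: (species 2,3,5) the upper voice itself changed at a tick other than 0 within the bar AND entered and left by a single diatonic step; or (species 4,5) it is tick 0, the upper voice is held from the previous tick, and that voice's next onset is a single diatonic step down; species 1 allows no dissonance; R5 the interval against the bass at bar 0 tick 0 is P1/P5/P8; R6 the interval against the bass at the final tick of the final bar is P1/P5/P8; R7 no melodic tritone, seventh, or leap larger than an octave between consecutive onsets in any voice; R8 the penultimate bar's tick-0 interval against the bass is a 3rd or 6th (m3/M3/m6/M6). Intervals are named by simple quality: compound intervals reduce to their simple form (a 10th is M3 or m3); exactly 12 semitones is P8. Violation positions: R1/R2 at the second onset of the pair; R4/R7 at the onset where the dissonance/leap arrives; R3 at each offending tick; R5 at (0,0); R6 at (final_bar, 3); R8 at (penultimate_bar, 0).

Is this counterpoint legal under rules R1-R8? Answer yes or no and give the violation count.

bar 0: v0=D3 v1=D4 (P8)
bar 1: v0=F3 v1=F4 (P8)
bar 2: v0=D3 v1=E3 (M2)
bar 3: v0=C3 v1=A3 (M6)
bar 4: v0=E3 v1=C4 (m6)
bar 5: v0=C3 v1=A3 (M6)
bar 6: v0=D3 v1=D4 (P8)
  R1 @ bar1.0: D3/D4 P8 -> F3/F4 P8 similar
  R4 @ bar2.0: D3/E3 M2 untreated
  R7 @ bar2.0: F4->E3 leap 13st
  R2 @ bar6.0: C3/A3 M6 -> D3/D4 P8 similar

No (4 violations)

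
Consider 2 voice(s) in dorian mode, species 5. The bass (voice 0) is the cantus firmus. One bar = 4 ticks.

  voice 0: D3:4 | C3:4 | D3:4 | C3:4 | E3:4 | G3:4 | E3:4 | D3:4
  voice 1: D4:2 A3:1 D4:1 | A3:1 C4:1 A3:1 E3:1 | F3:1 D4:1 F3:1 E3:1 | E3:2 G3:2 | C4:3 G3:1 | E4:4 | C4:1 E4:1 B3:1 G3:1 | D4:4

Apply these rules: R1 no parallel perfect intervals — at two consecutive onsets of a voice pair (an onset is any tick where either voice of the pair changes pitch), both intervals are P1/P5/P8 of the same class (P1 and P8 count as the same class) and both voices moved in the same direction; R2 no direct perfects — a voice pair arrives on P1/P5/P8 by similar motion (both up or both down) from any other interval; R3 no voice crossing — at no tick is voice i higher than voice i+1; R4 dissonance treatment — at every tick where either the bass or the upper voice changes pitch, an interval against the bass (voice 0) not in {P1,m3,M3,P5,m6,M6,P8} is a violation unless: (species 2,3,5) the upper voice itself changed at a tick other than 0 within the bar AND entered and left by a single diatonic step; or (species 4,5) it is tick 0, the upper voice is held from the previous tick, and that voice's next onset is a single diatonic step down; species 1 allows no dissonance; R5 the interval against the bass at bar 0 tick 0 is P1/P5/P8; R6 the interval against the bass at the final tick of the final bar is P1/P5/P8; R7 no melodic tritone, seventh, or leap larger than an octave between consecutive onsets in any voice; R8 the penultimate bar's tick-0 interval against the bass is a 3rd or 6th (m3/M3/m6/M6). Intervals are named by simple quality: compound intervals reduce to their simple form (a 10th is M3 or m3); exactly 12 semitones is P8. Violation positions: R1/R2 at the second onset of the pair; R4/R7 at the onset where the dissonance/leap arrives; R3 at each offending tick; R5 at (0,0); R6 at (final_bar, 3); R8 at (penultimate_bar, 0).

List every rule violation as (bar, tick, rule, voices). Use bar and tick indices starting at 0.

bar 0: v0=D3 v1=D4 downbeat P8
bar 1: v0=C3 v1=A3 downbeat M6
bar 2: v0=D3 v1=F3 downbeat m3
bar 3: v0=C3 v1=E3 downbeat M3
bar 4: v0=E3 v1=C4 downbeat m6
bar 5: v0=G3 v1=E4 downbeat M6
bar 6: v0=E3 v1=C4 downbeat m6
bar 7: v0=D3 v1=D4 downbeat P8
  -> R4 @ bar 2 tick 3 v(0, 1): D3/E3 M2 untreated

(2, 3, R4, (0, 1))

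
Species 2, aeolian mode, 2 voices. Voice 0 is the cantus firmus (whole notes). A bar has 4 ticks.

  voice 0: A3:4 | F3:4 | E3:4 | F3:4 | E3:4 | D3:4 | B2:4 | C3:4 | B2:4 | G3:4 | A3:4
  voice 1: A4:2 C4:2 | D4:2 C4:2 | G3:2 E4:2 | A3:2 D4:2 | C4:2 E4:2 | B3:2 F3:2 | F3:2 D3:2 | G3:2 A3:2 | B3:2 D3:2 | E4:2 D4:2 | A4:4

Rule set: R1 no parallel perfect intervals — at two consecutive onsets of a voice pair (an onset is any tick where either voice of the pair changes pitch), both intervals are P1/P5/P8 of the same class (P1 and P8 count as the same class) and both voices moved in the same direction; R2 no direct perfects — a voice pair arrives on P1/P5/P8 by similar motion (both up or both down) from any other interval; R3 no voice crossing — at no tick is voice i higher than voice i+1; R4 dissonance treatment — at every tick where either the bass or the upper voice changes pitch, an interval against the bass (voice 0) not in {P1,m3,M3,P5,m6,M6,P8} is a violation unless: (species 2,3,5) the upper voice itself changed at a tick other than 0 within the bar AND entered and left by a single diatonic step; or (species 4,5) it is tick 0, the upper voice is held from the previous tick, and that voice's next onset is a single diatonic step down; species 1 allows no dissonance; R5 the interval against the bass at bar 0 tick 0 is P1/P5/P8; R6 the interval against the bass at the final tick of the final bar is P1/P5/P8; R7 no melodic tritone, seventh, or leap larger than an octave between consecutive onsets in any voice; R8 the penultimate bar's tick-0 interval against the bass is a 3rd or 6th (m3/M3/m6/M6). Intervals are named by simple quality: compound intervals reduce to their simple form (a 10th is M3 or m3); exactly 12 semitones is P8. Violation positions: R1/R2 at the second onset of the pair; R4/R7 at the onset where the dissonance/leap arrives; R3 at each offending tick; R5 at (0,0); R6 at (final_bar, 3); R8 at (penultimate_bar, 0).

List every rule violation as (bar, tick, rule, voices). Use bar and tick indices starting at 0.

(5, 2, R7, (1,))
(6, 0, R4, (0, 1))
(7, 0, R2, (0, 1))
(9, 0, R7, (1,))
(10, 0, R2, (0, 1))

bar 0: v0=A3 v1=A4 downbeat P8
bar 1: v0=F3 v1=D4 downbeat M6
bar 2: v0=E3 v1=G3 downbeat m3
bar 3: v0=F3 v1=A3 downbeat M3
bar 4: v0=E3 v1=C4 downbeat m6
bar 5: v0=D3 v1=B3 downbeat M6
bar 6: v0=B2 v1=F3 downbeat TT
bar 7: v0=C3 v1=G3 downbeat P5
bar 8: v0=B2 v1=B3 downbeat P8
bar 9: v0=G3 v1=E4 downbeat M6
bar 10: v0=A3 v1=A4 downbeat P8
  -> R7 @ bar 5 tick 2 v(1,): B3->F3 leap 6st
  -> R4 @ bar 6 tick 0 v(0, 1): B2/F3 TT untreated
  -> R2 @ bar 7 tick 0 v(0, 1): B2/D3 m3 -> C3/G3 P5 similar
  -> R7 @ bar 9 tick 0 v(1,): D3->E4 leap 14st
  -> R2 @ bar 10 tick 0 v(0, 1): G3/D4 P5 -> A3/A4 P8 similar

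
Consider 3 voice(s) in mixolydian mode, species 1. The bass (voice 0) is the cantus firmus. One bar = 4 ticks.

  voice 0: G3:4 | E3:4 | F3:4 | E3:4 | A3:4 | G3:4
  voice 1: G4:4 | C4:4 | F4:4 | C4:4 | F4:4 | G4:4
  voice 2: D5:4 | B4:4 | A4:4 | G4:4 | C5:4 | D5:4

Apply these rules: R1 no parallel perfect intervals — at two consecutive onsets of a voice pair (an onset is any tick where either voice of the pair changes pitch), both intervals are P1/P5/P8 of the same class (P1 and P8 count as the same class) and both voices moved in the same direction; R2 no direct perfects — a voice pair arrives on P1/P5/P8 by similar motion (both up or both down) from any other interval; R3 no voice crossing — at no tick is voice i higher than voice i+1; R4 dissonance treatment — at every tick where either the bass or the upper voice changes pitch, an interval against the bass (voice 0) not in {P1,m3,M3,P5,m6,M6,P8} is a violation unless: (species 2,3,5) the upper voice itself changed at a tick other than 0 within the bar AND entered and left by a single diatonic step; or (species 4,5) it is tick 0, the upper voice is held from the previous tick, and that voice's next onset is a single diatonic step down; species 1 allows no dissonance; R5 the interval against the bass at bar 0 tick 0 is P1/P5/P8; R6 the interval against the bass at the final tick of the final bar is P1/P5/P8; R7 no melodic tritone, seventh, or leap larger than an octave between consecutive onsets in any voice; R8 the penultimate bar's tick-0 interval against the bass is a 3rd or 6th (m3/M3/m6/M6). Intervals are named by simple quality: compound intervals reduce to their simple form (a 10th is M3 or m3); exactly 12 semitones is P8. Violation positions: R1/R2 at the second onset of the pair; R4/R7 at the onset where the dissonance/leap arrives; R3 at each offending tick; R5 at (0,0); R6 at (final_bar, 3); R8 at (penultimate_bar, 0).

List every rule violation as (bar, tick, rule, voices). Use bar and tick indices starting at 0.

bar 0: v0=G3 v1=G4 v2=D5 downbeat P5
bar 1: v0=E3 v1=C4 v2=B4 downbeat P5
bar 2: v0=F3 v1=F4 v2=A4 downbeat M3
bar 3: v0=E3 v1=C4 v2=G4 downbeat m3
bar 4: v0=A3 v1=F4 v2=C5 downbeat m3
bar 5: v0=G3 v1=G4 v2=D5 downbeat P5
  -> R1 @ bar 1 tick 0 v(0, 2): G3/D5 P5 -> E3/B4 P5 similar
  -> R2 @ bar 2 tick 0 v(0, 1): E3/C4 m6 -> F3/F4 P8 similar
  -> R2 @ bar 3 tick 0 v(1, 2): F4/A4 M3 -> C4/G4 P5 similar
  -> R1 @ bar 4 tick 0 v(1, 2): C4/G4 P5 -> F4/C5 P5 similar
  -> R1 @ bar 5 tick 0 v(1, 2): F4/C5 P5 -> G4/D5 P5 similar

(1, 0, R1, (0, 2))
(2, 0, R2, (0, 1))
(3, 0, R2, (1, 2))
(4, 0, R1, (1, 2))
(5, 0, R1, (1, 2))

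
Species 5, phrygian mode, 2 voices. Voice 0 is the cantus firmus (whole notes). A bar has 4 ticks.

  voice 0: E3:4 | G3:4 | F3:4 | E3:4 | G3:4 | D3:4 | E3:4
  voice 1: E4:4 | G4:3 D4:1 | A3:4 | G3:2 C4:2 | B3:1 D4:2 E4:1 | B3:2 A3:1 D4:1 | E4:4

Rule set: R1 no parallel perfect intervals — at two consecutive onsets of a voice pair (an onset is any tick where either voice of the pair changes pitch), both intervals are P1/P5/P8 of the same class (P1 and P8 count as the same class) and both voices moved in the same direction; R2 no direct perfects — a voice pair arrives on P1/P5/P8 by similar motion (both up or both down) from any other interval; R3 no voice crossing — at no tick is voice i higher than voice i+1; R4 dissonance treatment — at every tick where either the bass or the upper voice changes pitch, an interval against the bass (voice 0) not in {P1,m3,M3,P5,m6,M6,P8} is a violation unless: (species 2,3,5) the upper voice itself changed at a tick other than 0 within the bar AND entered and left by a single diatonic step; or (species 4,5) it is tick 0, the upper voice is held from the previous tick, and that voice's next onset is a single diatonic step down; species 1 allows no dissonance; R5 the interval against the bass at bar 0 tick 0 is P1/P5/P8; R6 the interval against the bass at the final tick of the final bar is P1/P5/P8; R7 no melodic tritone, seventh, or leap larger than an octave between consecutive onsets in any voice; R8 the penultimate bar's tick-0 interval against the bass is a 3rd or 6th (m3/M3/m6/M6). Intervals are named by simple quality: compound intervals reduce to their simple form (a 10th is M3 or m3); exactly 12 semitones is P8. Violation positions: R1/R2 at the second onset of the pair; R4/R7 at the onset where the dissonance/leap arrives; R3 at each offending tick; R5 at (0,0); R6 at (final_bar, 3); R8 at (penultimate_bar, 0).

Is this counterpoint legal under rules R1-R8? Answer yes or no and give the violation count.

No (2 violations)

bar 0: v0=E3 v1=E4 (P8)
bar 1: v0=G3 v1=G4 (P8)
bar 2: v0=F3 v1=A3 (M3)
bar 3: v0=E3 v1=G3 (m3)
bar 4: v0=G3 v1=B3 (M3)
bar 5: v0=D3 v1=B3 (M6)
bar 6: v0=E3 v1=E4 (P8)
  R1 @ bar1.0: E3/E4 P8 -> G3/G4 P8 similar
  R1 @ bar6.0: D3/D4 P8 -> E3/E4 P8 similar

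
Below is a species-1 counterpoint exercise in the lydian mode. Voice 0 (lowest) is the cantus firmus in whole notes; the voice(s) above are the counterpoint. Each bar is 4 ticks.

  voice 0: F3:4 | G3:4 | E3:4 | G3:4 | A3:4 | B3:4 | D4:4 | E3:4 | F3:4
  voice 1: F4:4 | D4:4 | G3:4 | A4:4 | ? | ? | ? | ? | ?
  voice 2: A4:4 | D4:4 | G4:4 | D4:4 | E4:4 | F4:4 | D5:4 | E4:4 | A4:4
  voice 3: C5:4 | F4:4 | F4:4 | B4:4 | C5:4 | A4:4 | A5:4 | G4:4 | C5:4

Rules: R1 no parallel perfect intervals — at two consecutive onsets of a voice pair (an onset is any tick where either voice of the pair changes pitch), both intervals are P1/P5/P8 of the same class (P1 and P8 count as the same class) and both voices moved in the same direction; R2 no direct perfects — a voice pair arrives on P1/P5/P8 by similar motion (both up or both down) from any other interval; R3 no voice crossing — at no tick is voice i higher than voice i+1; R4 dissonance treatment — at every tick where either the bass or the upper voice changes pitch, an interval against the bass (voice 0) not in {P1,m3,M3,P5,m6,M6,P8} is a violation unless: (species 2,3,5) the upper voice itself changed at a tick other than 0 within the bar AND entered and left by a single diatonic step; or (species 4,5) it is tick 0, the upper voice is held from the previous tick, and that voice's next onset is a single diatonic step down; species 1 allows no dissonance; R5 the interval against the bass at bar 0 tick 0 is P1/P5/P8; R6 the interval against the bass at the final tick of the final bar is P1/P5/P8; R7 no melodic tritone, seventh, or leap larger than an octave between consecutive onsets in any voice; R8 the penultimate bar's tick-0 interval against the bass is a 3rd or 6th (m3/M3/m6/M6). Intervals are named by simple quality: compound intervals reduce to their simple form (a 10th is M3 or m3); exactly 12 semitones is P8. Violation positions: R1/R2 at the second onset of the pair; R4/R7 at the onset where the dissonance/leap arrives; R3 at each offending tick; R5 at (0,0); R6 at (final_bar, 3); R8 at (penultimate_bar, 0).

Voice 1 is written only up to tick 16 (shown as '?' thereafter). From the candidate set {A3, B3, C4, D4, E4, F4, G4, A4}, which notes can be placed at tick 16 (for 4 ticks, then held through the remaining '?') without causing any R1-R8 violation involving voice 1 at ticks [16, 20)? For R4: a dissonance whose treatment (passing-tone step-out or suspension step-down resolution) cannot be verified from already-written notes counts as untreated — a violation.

A3: legal
B3: violates R4,R7
C4: legal
D4: violates R4
E4: legal
F4: violates R3
G4: violates R3,R4
A4: violates R3

{A3, C4, E4}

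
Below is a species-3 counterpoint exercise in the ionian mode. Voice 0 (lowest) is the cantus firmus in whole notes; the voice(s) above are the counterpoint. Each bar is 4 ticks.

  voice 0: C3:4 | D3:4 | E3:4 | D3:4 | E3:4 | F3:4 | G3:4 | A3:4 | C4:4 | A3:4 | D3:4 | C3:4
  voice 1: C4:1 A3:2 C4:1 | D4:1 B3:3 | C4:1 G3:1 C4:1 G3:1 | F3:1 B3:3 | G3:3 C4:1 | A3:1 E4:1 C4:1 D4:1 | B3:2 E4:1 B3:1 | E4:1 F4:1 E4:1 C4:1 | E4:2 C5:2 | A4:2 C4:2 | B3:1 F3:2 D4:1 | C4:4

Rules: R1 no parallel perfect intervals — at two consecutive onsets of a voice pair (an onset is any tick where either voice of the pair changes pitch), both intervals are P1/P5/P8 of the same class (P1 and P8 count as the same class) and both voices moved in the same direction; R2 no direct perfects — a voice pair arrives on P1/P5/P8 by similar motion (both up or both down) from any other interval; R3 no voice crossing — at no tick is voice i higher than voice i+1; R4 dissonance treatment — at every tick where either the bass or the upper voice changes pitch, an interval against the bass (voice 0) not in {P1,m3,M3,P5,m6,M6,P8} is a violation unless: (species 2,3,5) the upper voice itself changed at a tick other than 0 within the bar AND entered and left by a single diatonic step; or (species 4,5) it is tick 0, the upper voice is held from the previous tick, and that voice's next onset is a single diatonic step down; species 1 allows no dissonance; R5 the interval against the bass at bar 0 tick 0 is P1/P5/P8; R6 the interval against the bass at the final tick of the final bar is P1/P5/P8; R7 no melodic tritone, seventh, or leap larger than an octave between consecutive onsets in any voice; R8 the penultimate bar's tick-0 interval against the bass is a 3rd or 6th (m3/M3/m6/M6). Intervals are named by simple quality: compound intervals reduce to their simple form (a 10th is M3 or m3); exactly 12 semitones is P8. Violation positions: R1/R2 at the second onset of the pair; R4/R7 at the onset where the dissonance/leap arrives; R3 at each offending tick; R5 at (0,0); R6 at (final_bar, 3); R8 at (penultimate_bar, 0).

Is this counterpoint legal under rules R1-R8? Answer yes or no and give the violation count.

bar 0: v0=C3 v1=C4 (P8)
bar 1: v0=D3 v1=D4 (P8)
bar 2: v0=E3 v1=C4 (m6)
bar 3: v0=D3 v1=F3 (m3)
bar 4: v0=E3 v1=G3 (m3)
bar 5: v0=F3 v1=A3 (M3)
bar 6: v0=G3 v1=B3 (M3)
bar 7: v0=A3 v1=E4 (P5)
bar 8: v0=C4 v1=E4 (M3)
bar 9: v0=A3 v1=A4 (P8)
bar 10: v0=D3 v1=B3 (M6)
bar 11: v0=C3 v1=C4 (P8)
  R1 @ bar1.0: C3/C4 P8 -> D3/D4 P8 similar
  R7 @ bar3.1: F3->B3 leap 6st
  R4 @ bar5.1: F3/E4 M7 untreated
  R2 @ bar7.0: G3/B3 M3 -> A3/E4 P5 similar
  R1 @ bar9.0: C4/C5 P8 -> A3/A4 P8 similar
  R7 @ bar10.1: B3->F3 leap 6st
  R1 @ bar11.0: D3/D4 P8 -> C3/C4 P8 similar

No (7 violations)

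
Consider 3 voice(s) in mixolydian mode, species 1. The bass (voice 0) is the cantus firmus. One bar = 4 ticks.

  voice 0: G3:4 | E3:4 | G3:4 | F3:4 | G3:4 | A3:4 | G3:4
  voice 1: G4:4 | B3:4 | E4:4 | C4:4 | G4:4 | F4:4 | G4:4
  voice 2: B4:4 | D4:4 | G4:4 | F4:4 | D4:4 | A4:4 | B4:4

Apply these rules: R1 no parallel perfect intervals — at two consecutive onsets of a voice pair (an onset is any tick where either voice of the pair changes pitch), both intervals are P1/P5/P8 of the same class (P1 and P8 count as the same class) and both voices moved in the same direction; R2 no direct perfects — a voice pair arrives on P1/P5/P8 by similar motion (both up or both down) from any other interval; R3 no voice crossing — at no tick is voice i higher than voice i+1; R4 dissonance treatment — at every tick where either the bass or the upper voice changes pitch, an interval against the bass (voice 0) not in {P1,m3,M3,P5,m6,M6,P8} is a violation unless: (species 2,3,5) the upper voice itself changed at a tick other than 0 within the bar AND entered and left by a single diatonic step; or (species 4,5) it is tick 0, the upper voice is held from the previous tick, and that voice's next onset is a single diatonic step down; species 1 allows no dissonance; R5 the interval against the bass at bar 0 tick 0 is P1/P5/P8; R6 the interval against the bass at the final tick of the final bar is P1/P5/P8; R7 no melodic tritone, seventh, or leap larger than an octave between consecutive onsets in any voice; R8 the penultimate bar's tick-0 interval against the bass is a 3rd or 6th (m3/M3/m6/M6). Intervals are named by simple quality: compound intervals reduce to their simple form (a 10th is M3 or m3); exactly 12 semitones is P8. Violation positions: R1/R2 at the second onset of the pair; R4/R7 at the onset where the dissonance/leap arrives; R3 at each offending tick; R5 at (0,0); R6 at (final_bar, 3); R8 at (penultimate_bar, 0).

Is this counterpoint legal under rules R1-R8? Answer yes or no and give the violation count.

bar 0: v0=G3 v1=G4 v2=B4 (M3)
bar 1: v0=E3 v1=B3 v2=D4 (m7)
bar 2: v0=G3 v1=E4 v2=G4 (P8)
bar 3: v0=F3 v1=C4 v2=F4 (P8)
bar 4: v0=G3 v1=G4 v2=D4 (P5)
bar 5: v0=A3 v1=F4 v2=A4 (P8)
bar 6: v0=G3 v1=G4 v2=B4 (M3)
  R5 @ bar0.0: opens on M3
  R2 @ bar1.0: G3/G4 P8 -> E3/B3 P5 similar
  R4 @ bar1.0: E3/D4 m7 untreated
  R2 @ bar2.0: E3/D4 m7 -> G3/G4 P8 similar
  R1 @ bar3.0: G3/G4 P8 -> F3/F4 P8 similar
  R2 @ bar3.0: G3/E4 M6 -> F3/C4 P5 similar
  R2 @ bar4.0: F3/C4 P5 -> G3/G4 P8 similar
  R3 @ bar4.0: G4 above D4
  R3 @ bar4.1: G4 above D4
  R3 @ bar4.2: G4 above D4
  R3 @ bar4.3: G4 above D4
  R2 @ bar5.0: G3/D4 P5 -> A3/A4 P8 similar
  R8 @ bar5.0: penult P8 not 3rd/6th
  R6 @ bar6.3: closes on M3

No (14 violations)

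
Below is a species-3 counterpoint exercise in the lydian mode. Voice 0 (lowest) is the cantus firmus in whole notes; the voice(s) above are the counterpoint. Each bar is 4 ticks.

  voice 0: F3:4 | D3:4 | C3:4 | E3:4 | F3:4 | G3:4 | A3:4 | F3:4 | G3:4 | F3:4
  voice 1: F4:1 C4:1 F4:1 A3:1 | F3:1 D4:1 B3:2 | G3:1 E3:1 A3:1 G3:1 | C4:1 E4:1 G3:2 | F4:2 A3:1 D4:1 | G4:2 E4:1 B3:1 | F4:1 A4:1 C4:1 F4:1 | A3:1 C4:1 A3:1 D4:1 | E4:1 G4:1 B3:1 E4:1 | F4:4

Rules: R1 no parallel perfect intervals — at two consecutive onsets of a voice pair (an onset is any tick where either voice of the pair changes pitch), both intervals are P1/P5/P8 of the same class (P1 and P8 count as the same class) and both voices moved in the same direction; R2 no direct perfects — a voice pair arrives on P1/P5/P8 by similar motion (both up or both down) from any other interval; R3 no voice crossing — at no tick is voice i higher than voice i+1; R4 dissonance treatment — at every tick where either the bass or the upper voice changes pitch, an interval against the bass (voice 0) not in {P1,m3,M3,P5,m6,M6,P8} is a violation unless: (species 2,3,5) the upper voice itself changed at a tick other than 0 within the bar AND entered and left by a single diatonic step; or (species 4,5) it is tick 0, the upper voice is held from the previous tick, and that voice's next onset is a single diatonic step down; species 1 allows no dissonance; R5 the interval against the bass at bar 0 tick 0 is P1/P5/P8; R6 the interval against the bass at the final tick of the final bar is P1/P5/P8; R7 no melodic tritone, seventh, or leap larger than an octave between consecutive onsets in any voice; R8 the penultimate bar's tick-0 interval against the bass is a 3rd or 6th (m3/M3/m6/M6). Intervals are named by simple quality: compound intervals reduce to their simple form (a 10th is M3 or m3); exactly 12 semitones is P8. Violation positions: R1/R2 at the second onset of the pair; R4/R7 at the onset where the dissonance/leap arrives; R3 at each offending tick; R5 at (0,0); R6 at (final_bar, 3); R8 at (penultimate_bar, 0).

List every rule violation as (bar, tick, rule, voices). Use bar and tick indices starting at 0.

(2, 0, R2, (0, 1))
(4, 0, R2, (0, 1))
(4, 0, R7, (1,))
(5, 0, R2, (0, 1))
(6, 0, R7, (1,))

bar 0: v0=F3 v1=F4 downbeat P8
bar 1: v0=D3 v1=F3 downbeat m3
bar 2: v0=C3 v1=G3 downbeat P5
bar 3: v0=E3 v1=C4 downbeat m6
bar 4: v0=F3 v1=F4 downbeat P8
bar 5: v0=G3 v1=G4 downbeat P8
bar 6: v0=A3 v1=F4 downbeat m6
bar 7: v0=F3 v1=A3 downbeat M3
bar 8: v0=G3 v1=E4 downbeat M6
bar 9: v0=F3 v1=F4 downbeat P8
  -> R2 @ bar 2 tick 0 v(0, 1): D3/B3 M6 -> C3/G3 P5 similar
  -> R2 @ bar 4 tick 0 v(0, 1): E3/G3 m3 -> F3/F4 P8 similar
  -> R7 @ bar 4 tick 0 v(1,): G3->F4 leap 10st
  -> R2 @ bar 5 tick 0 v(0, 1): F3/D4 M6 -> G3/G4 P8 similar
  -> R7 @ bar 6 tick 0 v(1,): B3->F4 leap 6st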